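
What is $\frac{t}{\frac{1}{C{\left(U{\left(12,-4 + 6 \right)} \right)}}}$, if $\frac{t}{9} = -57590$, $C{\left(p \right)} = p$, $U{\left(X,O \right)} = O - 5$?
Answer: $1554930$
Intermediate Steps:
$U{\left(X,O \right)} = -5 + O$
$t = -518310$ ($t = 9 \left(-57590\right) = -518310$)
$\frac{t}{\frac{1}{C{\left(U{\left(12,-4 + 6 \right)} \right)}}} = - \frac{518310}{\frac{1}{-5 + \left(-4 + 6\right)}} = - \frac{518310}{\frac{1}{-5 + 2}} = - \frac{518310}{\frac{1}{-3}} = - \frac{518310}{- \frac{1}{3}} = \left(-518310\right) \left(-3\right) = 1554930$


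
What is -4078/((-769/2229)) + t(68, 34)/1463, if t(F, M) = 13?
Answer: 13298478103/1125047 ≈ 11820.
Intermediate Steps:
-4078/((-769/2229)) + t(68, 34)/1463 = -4078/((-769/2229)) + 13/1463 = -4078/((-769*1/2229)) + 13*(1/1463) = -4078/(-769/2229) + 13/1463 = -4078*(-2229/769) + 13/1463 = 9089862/769 + 13/1463 = 13298478103/1125047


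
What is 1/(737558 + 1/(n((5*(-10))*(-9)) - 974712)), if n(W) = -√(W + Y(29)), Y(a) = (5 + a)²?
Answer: 700726921167717892/516826746521900766354441 - √1606/516826746521900766354441 ≈ 1.3558e-6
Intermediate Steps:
n(W) = -√(1156 + W) (n(W) = -√(W + (5 + 29)²) = -√(W + 34²) = -√(W + 1156) = -√(1156 + W))
1/(737558 + 1/(n((5*(-10))*(-9)) - 974712)) = 1/(737558 + 1/(-√(1156 + (5*(-10))*(-9)) - 974712)) = 1/(737558 + 1/(-√(1156 - 50*(-9)) - 974712)) = 1/(737558 + 1/(-√(1156 + 450) - 974712)) = 1/(737558 + 1/(-√1606 - 974712)) = 1/(737558 + 1/(-974712 - √1606))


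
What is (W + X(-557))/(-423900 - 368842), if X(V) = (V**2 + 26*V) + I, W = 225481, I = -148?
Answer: -260550/396371 ≈ -0.65734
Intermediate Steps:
X(V) = -148 + V**2 + 26*V (X(V) = (V**2 + 26*V) - 148 = -148 + V**2 + 26*V)
(W + X(-557))/(-423900 - 368842) = (225481 + (-148 + (-557)**2 + 26*(-557)))/(-423900 - 368842) = (225481 + (-148 + 310249 - 14482))/(-792742) = (225481 + 295619)*(-1/792742) = 521100*(-1/792742) = -260550/396371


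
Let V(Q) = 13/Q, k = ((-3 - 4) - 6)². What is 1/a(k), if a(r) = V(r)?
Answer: 13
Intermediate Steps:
k = 169 (k = (-7 - 6)² = (-13)² = 169)
a(r) = 13/r
1/a(k) = 1/(13/169) = 1/(13*(1/169)) = 1/(1/13) = 13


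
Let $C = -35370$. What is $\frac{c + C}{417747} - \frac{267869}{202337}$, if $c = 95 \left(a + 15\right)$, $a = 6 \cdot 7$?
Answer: $- \frac{39320825326}{28175224913} \approx -1.3956$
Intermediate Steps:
$a = 42$
$c = 5415$ ($c = 95 \left(42 + 15\right) = 95 \cdot 57 = 5415$)
$\frac{c + C}{417747} - \frac{267869}{202337} = \frac{5415 - 35370}{417747} - \frac{267869}{202337} = \left(-29955\right) \frac{1}{417747} - \frac{267869}{202337} = - \frac{9985}{139249} - \frac{267869}{202337} = - \frac{39320825326}{28175224913}$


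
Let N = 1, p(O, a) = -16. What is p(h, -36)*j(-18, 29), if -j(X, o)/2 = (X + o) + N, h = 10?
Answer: 384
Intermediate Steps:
j(X, o) = -2 - 2*X - 2*o (j(X, o) = -2*((X + o) + 1) = -2*(1 + X + o) = -2 - 2*X - 2*o)
p(h, -36)*j(-18, 29) = -16*(-2 - 2*(-18) - 2*29) = -16*(-2 + 36 - 58) = -16*(-24) = 384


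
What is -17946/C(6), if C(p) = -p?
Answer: 2991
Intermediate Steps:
-17946/C(6) = -17946/((-1*6)) = -17946/(-6) = -17946*(-⅙) = 2991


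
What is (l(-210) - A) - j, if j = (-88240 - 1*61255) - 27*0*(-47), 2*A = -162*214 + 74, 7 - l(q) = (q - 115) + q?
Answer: 167334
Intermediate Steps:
l(q) = 122 - 2*q (l(q) = 7 - ((q - 115) + q) = 7 - ((-115 + q) + q) = 7 - (-115 + 2*q) = 7 + (115 - 2*q) = 122 - 2*q)
A = -17297 (A = (-162*214 + 74)/2 = (-34668 + 74)/2 = (½)*(-34594) = -17297)
j = -149495 (j = (-88240 - 61255) + 0*(-47) = -149495 + 0 = -149495)
(l(-210) - A) - j = ((122 - 2*(-210)) - 1*(-17297)) - 1*(-149495) = ((122 + 420) + 17297) + 149495 = (542 + 17297) + 149495 = 17839 + 149495 = 167334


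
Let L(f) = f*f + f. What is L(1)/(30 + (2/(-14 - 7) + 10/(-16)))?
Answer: 336/4919 ≈ 0.068307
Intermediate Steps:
L(f) = f + f² (L(f) = f² + f = f + f²)
L(1)/(30 + (2/(-14 - 7) + 10/(-16))) = (1*(1 + 1))/(30 + (2/(-14 - 7) + 10/(-16))) = (1*2)/(30 + (2/(-21) + 10*(-1/16))) = 2/(30 + (2*(-1/21) - 5/8)) = 2/(30 + (-2/21 - 5/8)) = 2/(30 - 121/168) = 2/(4919/168) = 2*(168/4919) = 336/4919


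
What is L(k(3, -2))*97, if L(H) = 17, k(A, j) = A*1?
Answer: 1649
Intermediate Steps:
k(A, j) = A
L(k(3, -2))*97 = 17*97 = 1649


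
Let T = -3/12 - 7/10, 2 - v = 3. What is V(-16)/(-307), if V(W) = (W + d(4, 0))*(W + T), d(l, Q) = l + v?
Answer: -4407/6140 ≈ -0.71775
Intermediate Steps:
v = -1 (v = 2 - 1*3 = 2 - 3 = -1)
d(l, Q) = -1 + l (d(l, Q) = l - 1 = -1 + l)
T = -19/20 (T = -3*1/12 - 7*1/10 = -1/4 - 7/10 = -19/20 ≈ -0.95000)
V(W) = (3 + W)*(-19/20 + W) (V(W) = (W + (-1 + 4))*(W - 19/20) = (W + 3)*(-19/20 + W) = (3 + W)*(-19/20 + W))
V(-16)/(-307) = (-57/20 + (-16)**2 + (41/20)*(-16))/(-307) = (-57/20 + 256 - 164/5)*(-1/307) = (4407/20)*(-1/307) = -4407/6140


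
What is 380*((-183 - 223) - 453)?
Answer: -326420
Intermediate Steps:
380*((-183 - 223) - 453) = 380*(-406 - 453) = 380*(-859) = -326420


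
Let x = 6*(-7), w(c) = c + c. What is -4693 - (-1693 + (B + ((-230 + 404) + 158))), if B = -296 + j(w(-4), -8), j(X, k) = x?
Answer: -2994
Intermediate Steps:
w(c) = 2*c
x = -42
j(X, k) = -42
B = -338 (B = -296 - 42 = -338)
-4693 - (-1693 + (B + ((-230 + 404) + 158))) = -4693 - (-1693 + (-338 + ((-230 + 404) + 158))) = -4693 - (-1693 + (-338 + (174 + 158))) = -4693 - (-1693 + (-338 + 332)) = -4693 - (-1693 - 6) = -4693 - 1*(-1699) = -4693 + 1699 = -2994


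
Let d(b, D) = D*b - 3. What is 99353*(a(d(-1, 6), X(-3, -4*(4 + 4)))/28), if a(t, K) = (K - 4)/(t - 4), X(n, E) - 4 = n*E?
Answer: -2384472/91 ≈ -26203.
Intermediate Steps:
d(b, D) = -3 + D*b
X(n, E) = 4 + E*n (X(n, E) = 4 + n*E = 4 + E*n)
a(t, K) = (-4 + K)/(-4 + t)
99353*(a(d(-1, 6), X(-3, -4*(4 + 4)))/28) = 99353*(((-4 + (4 - 4*(4 + 4)*(-3)))/(-4 + (-3 + 6*(-1))))/28) = 99353*(((-4 + (4 - 4*8*(-3)))/(-4 + (-3 - 6)))*(1/28)) = 99353*(((-4 + (4 - 32*(-3)))/(-4 - 9))*(1/28)) = 99353*(((-4 + (4 + 96))/(-13))*(1/28)) = 99353*(-(-4 + 100)/13*(1/28)) = 99353*(-1/13*96*(1/28)) = 99353*(-96/13*1/28) = 99353*(-24/91) = -2384472/91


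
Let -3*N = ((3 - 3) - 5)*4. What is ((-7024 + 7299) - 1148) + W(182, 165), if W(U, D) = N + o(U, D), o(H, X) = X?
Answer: -2104/3 ≈ -701.33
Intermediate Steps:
N = 20/3 (N = -((3 - 3) - 5)*4/3 = -(0 - 5)*4/3 = -(-5)*4/3 = -⅓*(-20) = 20/3 ≈ 6.6667)
W(U, D) = 20/3 + D
((-7024 + 7299) - 1148) + W(182, 165) = ((-7024 + 7299) - 1148) + (20/3 + 165) = (275 - 1148) + 515/3 = -873 + 515/3 = -2104/3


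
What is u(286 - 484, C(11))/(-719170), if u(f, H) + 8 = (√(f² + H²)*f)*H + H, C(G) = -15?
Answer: 23/719170 - 891*√4381/71917 ≈ -0.82000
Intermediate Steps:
u(f, H) = -8 + H + H*f*√(H² + f²) (u(f, H) = -8 + ((√(f² + H²)*f)*H + H) = -8 + ((√(H² + f²)*f)*H + H) = -8 + ((f*√(H² + f²))*H + H) = -8 + (H*f*√(H² + f²) + H) = -8 + (H + H*f*√(H² + f²)) = -8 + H + H*f*√(H² + f²))
u(286 - 484, C(11))/(-719170) = (-8 - 15 - 15*(286 - 484)*√((-15)² + (286 - 484)²))/(-719170) = (-8 - 15 - 15*(-198)*√(225 + (-198)²))*(-1/719170) = (-8 - 15 - 15*(-198)*√(225 + 39204))*(-1/719170) = (-8 - 15 - 15*(-198)*√39429)*(-1/719170) = (-8 - 15 - 15*(-198)*3*√4381)*(-1/719170) = (-8 - 15 + 8910*√4381)*(-1/719170) = (-23 + 8910*√4381)*(-1/719170) = 23/719170 - 891*√4381/71917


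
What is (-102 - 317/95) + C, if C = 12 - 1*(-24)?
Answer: -6587/95 ≈ -69.337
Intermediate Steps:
C = 36 (C = 12 + 24 = 36)
(-102 - 317/95) + C = (-102 - 317/95) + 36 = -10007/95 + 36 = -6587/95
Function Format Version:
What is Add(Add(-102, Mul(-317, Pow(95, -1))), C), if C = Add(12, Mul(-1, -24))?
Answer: Rational(-6587, 95) ≈ -69.337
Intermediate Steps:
C = 36 (C = Add(12, 24) = 36)
Add(Add(-102, Mul(-317, Pow(95, -1))), C) = Add(Add(-102, Mul(-317, Pow(95, -1))), 36) = Add(Add(-102, Mul(-317, Rational(1, 95))), 36) = Add(Add(-102, Rational(-317, 95)), 36) = Add(Rational(-10007, 95), 36) = Rational(-6587, 95)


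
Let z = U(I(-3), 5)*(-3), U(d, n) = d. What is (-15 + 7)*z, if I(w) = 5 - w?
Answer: 192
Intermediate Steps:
z = -24 (z = (5 - 1*(-3))*(-3) = (5 + 3)*(-3) = 8*(-3) = -24)
(-15 + 7)*z = (-15 + 7)*(-24) = -8*(-24) = 192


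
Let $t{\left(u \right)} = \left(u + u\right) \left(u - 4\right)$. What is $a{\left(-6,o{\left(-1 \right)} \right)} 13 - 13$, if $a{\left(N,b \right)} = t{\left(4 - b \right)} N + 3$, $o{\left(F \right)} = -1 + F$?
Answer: $-1846$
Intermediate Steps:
$t{\left(u \right)} = 2 u \left(-4 + u\right)$
$a{\left(N,b \right)} = 3 - 2 N b \left(4 - b\right)$ ($a{\left(N,b \right)} = 2 \left(4 - b\right) \left(-4 - \left(-4 + b\right)\right) N + 3 = 2 \left(4 - b\right) \left(- b\right) N + 3 = - 2 b \left(4 - b\right) N + 3 = - 2 N b \left(4 - b\right) + 3 = 3 - 2 N b \left(4 - b\right)$)
$a{\left(-6,o{\left(-1 \right)} \right)} 13 - 13 = \left(3 + 2 \left(-6\right) \left(-1 - 1\right) \left(-4 - 2\right)\right) 13 - 13 = \left(3 + 2 \left(-6\right) \left(-2\right) \left(-4 - 2\right)\right) 13 - 13 = \left(3 + 2 \left(-6\right) \left(-2\right) \left(-6\right)\right) 13 - 13 = \left(3 - 144\right) 13 - 13 = \left(-141\right) 13 - 13 = -1833 - 13 = -1846$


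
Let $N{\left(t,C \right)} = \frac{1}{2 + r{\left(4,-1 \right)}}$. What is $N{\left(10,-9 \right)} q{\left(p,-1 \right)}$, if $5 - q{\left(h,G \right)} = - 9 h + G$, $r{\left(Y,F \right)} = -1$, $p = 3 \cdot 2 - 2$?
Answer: $42$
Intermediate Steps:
$p = 4$ ($p = 6 - 2 = 4$)
$N{\left(t,C \right)} = 1$ ($N{\left(t,C \right)} = \frac{1}{2 - 1} = 1^{-1} = 1$)
$q{\left(h,G \right)} = 5 - G + 9 h$ ($q{\left(h,G \right)} = 5 - \left(- 9 h + G\right) = 5 - \left(G - 9 h\right) = 5 - G + 9 h$)
$N{\left(10,-9 \right)} q{\left(p,-1 \right)} = 1 \left(5 - -1 + 9 \cdot 4\right) = 1 \left(5 + 1 + 36\right) = 1 \cdot 42 = 42$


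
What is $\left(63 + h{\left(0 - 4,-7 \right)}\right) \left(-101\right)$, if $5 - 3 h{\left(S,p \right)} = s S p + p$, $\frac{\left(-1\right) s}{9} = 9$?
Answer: $-83123$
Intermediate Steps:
$s = -81$ ($s = \left(-9\right) 9 = -81$)
$h{\left(S,p \right)} = \frac{5}{3} - \frac{p}{3} + 27 S p$ ($h{\left(S,p \right)} = \frac{5}{3} - \frac{- 81 S p + p}{3} = \frac{5}{3} - \frac{p - 81 S p}{3} = \frac{5}{3} + \left(- \frac{p}{3} + 27 S p\right) = \frac{5}{3} - \frac{p}{3} + 27 S p$)
$\left(63 + h{\left(0 - 4,-7 \right)}\right) \left(-101\right) = \left(63 + \left(\frac{5}{3} - - \frac{7}{3} + 27 \left(0 - 4\right) \left(-7\right)\right)\right) \left(-101\right) = \left(63 + \left(\frac{5}{3} + \frac{7}{3} + 27 \left(0 - 4\right) \left(-7\right)\right)\right) \left(-101\right) = \left(63 + \left(\frac{5}{3} + \frac{7}{3} + 27 \left(-4\right) \left(-7\right)\right)\right) \left(-101\right) = \left(63 + \left(\frac{5}{3} + \frac{7}{3} + 756\right)\right) \left(-101\right) = \left(63 + 760\right) \left(-101\right) = 823 \left(-101\right) = -83123$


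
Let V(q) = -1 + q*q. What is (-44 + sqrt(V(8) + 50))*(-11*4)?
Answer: 1936 - 44*sqrt(113) ≈ 1468.3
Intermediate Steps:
V(q) = -1 + q**2
(-44 + sqrt(V(8) + 50))*(-11*4) = (-44 + sqrt((-1 + 8**2) + 50))*(-11*4) = (-44 + sqrt((-1 + 64) + 50))*(-44) = (-44 + sqrt(63 + 50))*(-44) = (-44 + sqrt(113))*(-44) = 1936 - 44*sqrt(113)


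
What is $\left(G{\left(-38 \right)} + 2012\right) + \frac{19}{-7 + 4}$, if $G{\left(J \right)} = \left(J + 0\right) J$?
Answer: $\frac{10349}{3} \approx 3449.7$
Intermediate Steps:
$G{\left(J \right)} = J^{2}$ ($G{\left(J \right)} = J J = J^{2}$)
$\left(G{\left(-38 \right)} + 2012\right) + \frac{19}{-7 + 4} = \left(\left(-38\right)^{2} + 2012\right) + \frac{19}{-7 + 4} = \left(1444 + 2012\right) + \frac{19}{-3} = 3456 + 19 \left(- \frac{1}{3}\right) = 3456 - \frac{19}{3} = \frac{10349}{3}$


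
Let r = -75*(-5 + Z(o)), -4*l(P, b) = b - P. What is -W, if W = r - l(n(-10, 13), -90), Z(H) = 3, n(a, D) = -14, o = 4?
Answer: -131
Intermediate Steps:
l(P, b) = -b/4 + P/4 (l(P, b) = -(b - P)/4 = -b/4 + P/4)
r = 150 (r = -75*(-5 + 3) = -75*(-2) = 150)
W = 131 (W = 150 - (-1/4*(-90) + (1/4)*(-14)) = 150 - (45/2 - 7/2) = 150 - 1*19 = 150 - 19 = 131)
-W = -1*131 = -131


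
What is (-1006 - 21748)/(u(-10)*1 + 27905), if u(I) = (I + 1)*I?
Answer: -22754/27995 ≈ -0.81279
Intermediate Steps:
u(I) = I*(1 + I) (u(I) = (1 + I)*I = I*(1 + I))
(-1006 - 21748)/(u(-10)*1 + 27905) = (-1006 - 21748)/(-10*(1 - 10)*1 + 27905) = -22754/(-10*(-9)*1 + 27905) = -22754/(90*1 + 27905) = -22754/(90 + 27905) = -22754/27995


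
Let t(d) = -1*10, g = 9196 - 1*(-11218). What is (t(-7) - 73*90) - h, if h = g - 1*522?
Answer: -26472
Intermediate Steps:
g = 20414 (g = 9196 + 11218 = 20414)
t(d) = -10
h = 19892 (h = 20414 - 1*522 = 20414 - 522 = 19892)
(t(-7) - 73*90) - h = (-10 - 73*90) - 1*19892 = (-10 - 6570) - 19892 = -6580 - 19892 = -26472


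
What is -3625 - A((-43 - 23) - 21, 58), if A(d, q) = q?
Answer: -3683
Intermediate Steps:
-3625 - A((-43 - 23) - 21, 58) = -3625 - 1*58 = -3625 - 58 = -3683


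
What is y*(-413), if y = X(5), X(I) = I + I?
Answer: -4130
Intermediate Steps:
X(I) = 2*I
y = 10 (y = 2*5 = 10)
y*(-413) = 10*(-413) = -4130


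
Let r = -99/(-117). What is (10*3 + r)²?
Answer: 160801/169 ≈ 951.49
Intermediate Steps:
r = 11/13 (r = -99*(-1/117) = 11/13 ≈ 0.84615)
(10*3 + r)² = (10*3 + 11/13)² = (30 + 11/13)² = (401/13)² = 160801/169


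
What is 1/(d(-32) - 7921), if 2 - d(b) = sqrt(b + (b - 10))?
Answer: I/(sqrt(74) - 7919*I) ≈ -0.00012628 + 1.3717e-7*I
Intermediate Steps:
d(b) = 2 - sqrt(-10 + 2*b) (d(b) = 2 - sqrt(b + (b - 10)) = 2 - sqrt(b + (-10 + b)) = 2 - sqrt(-10 + 2*b))
1/(d(-32) - 7921) = 1/((2 - sqrt(-10 + 2*(-32))) - 7921) = 1/((2 - sqrt(-10 - 64)) - 7921) = 1/((2 - sqrt(-74)) - 7921) = 1/((2 - I*sqrt(74)) - 7921) = 1/(-7919 - I*sqrt(74))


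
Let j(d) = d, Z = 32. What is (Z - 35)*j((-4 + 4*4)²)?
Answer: -432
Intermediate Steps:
(Z - 35)*j((-4 + 4*4)²) = (32 - 35)*(-4 + 4*4)² = -3*(-4 + 16)² = -3*12² = -3*144 = -432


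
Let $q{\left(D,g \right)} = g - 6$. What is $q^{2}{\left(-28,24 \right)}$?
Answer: $324$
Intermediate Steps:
$q{\left(D,g \right)} = -6 + g$ ($q{\left(D,g \right)} = g - 6 = -6 + g$)
$q^{2}{\left(-28,24 \right)} = \left(-6 + 24\right)^{2} = 18^{2} = 324$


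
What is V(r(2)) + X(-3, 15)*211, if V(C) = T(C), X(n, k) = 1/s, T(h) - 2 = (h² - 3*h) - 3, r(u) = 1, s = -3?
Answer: -220/3 ≈ -73.333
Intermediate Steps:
T(h) = -1 + h² - 3*h (T(h) = 2 + ((h² - 3*h) - 3) = 2 + (-3 + h² - 3*h) = -1 + h² - 3*h)
X(n, k) = -⅓ (X(n, k) = 1/(-3) = -⅓)
V(C) = -1 + C² - 3*C
V(r(2)) + X(-3, 15)*211 = (-1 + 1² - 3*1) - ⅓*211 = (-1 + 1 - 3) - 211/3 = -3 - 211/3 = -220/3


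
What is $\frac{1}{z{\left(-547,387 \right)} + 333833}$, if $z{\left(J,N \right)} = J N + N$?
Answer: $\frac{1}{122531} \approx 8.1612 \cdot 10^{-6}$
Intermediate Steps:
$z{\left(J,N \right)} = N + J N$
$\frac{1}{z{\left(-547,387 \right)} + 333833} = \frac{1}{387 \left(1 - 547\right) + 333833} = \frac{1}{387 \left(-546\right) + 333833} = \frac{1}{-211302 + 333833} = \frac{1}{122531}$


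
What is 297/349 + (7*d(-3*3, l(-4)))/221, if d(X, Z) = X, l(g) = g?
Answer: 43650/77129 ≈ 0.56594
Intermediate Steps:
297/349 + (7*d(-3*3, l(-4)))/221 = 297/349 + (7*(-3*3))/221 = 297*(1/349) + (7*(-9))*(1/221) = 297/349 - 63*1/221 = 297/349 - 63/221 = 43650/77129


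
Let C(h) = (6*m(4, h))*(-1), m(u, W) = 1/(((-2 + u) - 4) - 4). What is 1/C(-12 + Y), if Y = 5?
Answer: 1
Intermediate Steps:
m(u, W) = 1/(-10 + u) (m(u, W) = 1/((-6 + u) - 4) = 1/(-10 + u))
C(h) = 1 (C(h) = (6/(-10 + 4))*(-1) = (6/(-6))*(-1) = (6*(-1/6))*(-1) = -1*(-1) = 1)
1/C(-12 + Y) = 1/1 = 1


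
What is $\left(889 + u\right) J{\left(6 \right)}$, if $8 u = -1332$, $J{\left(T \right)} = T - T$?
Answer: $0$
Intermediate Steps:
$J{\left(T \right)} = 0$
$u = - \frac{333}{2}$ ($u = \frac{1}{8} \left(-1332\right) = - \frac{333}{2} \approx -166.5$)
$\left(889 + u\right) J{\left(6 \right)} = \left(889 - \frac{333}{2}\right) 0 = \frac{1445}{2} \cdot 0 = 0$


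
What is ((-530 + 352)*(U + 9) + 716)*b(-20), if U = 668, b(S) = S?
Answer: 2395800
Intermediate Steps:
((-530 + 352)*(U + 9) + 716)*b(-20) = ((-530 + 352)*(668 + 9) + 716)*(-20) = (-178*677 + 716)*(-20) = (-120506 + 716)*(-20) = -119790*(-20) = 2395800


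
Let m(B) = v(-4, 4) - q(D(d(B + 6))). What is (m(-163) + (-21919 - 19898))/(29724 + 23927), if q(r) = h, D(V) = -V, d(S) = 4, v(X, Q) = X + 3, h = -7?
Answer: -41811/53651 ≈ -0.77931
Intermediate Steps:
v(X, Q) = 3 + X
q(r) = -7
m(B) = 6 (m(B) = (3 - 4) - 1*(-7) = -1 + 7 = 6)
(m(-163) + (-21919 - 19898))/(29724 + 23927) = (6 + (-21919 - 19898))/(29724 + 23927) = (6 - 41817)/53651 = -41811*1/53651 = -41811/53651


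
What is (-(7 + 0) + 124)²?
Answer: 13689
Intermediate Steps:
(-(7 + 0) + 124)² = (-1*7 + 124)² = (-7 + 124)² = 117² = 13689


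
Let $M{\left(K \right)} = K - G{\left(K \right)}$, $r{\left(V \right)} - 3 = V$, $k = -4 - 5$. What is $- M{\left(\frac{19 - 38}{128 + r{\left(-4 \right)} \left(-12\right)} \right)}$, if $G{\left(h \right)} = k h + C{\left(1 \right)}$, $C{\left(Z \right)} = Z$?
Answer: $\frac{33}{14} \approx 2.3571$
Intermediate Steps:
$k = -9$ ($k = -4 - 5 = -9$)
$r{\left(V \right)} = 3 + V$
$G{\left(h \right)} = 1 - 9 h$ ($G{\left(h \right)} = - 9 h + 1 = 1 - 9 h$)
$M{\left(K \right)} = -1 + 10 K$ ($M{\left(K \right)} = K - \left(1 - 9 K\right) = K + \left(-1 + 9 K\right) = -1 + 10 K$)
$- M{\left(\frac{19 - 38}{128 + r{\left(-4 \right)} \left(-12\right)} \right)} = - (-1 + 10 \frac{19 - 38}{128 + \left(3 - 4\right) \left(-12\right)}) = - (-1 + 10 \left(- \frac{19}{128 - -12}\right)) = - (-1 + 10 \left(- \frac{19}{128 + 12}\right)) = - (-1 + 10 \left(- \frac{19}{140}\right)) = - (-1 - \frac{19}{14}) = \left(-1\right) \left(- \frac{33}{14}\right) = \frac{33}{14}$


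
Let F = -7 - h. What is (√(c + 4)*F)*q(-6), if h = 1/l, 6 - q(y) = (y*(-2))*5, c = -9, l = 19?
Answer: 7236*I*√5/19 ≈ 851.59*I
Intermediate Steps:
q(y) = 6 + 10*y (q(y) = 6 - y*(-2)*5 = 6 - (-2*y)*5 = 6 - (-10)*y = 6 + 10*y)
h = 1/19 ≈ 0.052632
F = -134/19 (F = -7 - 1*1/19 = -7 - 1/19 = -134/19 ≈ -7.0526)
(√(c + 4)*F)*q(-6) = (√(-9 + 4)*(-134/19))*(6 + 10*(-6)) = (√(-5)*(-134/19))*(6 - 60) = ((I*√5)*(-134/19))*(-54) = -134*I*√5/19*(-54) = 7236*I*√5/19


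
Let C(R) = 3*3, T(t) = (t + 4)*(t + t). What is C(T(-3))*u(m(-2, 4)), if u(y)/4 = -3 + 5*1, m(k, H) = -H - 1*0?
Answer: 72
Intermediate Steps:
m(k, H) = -H (m(k, H) = -H + 0 = -H)
T(t) = 2*t*(4 + t) (T(t) = (4 + t)*(2*t) = 2*t*(4 + t))
u(y) = 8 (u(y) = 4*(-3 + 5*1) = 4*(-3 + 5) = 4*2 = 8)
C(R) = 9
C(T(-3))*u(m(-2, 4)) = 9*8 = 72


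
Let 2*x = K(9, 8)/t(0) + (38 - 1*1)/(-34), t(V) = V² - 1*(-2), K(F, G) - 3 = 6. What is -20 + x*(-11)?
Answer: -659/17 ≈ -38.765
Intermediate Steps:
K(F, G) = 9 (K(F, G) = 3 + 6 = 9)
t(V) = 2 + V² (t(V) = V² + 2 = 2 + V²)
x = 29/17 (x = (9/(2 + 0²) + (38 - 1*1)/(-34))/2 = (9/(2 + 0) + (38 - 1)*(-1/34))/2 = (9/2 + 37*(-1/34))/2 = (9*(½) - 37/34)/2 = (9/2 - 37/34)/2 = (½)*(58/17) = 29/17 ≈ 1.7059)
-20 + x*(-11) = -20 + (29/17)*(-11) = -20 - 319/17 = -659/17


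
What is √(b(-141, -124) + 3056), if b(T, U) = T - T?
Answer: 4*√191 ≈ 55.281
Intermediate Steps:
b(T, U) = 0
√(b(-141, -124) + 3056) = √(0 + 3056) = √3056 = 4*√191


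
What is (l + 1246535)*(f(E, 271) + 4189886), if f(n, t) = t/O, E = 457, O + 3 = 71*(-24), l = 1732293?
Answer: 21304980388006468/1707 ≈ 1.2481e+13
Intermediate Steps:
O = -1707 (O = -3 + 71*(-24) = -3 - 1704 = -1707)
f(n, t) = -t/1707 (f(n, t) = t/(-1707) = t*(-1/1707) = -t/1707)
(l + 1246535)*(f(E, 271) + 4189886) = (1732293 + 1246535)*(-1/1707*271 + 4189886) = 2978828*(-271/1707 + 4189886) = 2978828*(7152135131/1707) = 21304980388006468/1707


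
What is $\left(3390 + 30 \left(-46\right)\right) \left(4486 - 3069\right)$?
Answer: $2848170$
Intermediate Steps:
$\left(3390 + 30 \left(-46\right)\right) \left(4486 - 3069\right) = \left(3390 - 1380\right) 1417 = 2010 \cdot 1417 = 2848170$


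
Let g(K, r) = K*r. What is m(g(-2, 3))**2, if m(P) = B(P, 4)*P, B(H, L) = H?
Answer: 1296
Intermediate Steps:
m(P) = P**2 (m(P) = P*P = P**2)
m(g(-2, 3))**2 = ((-2*3)**2)**2 = ((-6)**2)**2 = 36**2 = 1296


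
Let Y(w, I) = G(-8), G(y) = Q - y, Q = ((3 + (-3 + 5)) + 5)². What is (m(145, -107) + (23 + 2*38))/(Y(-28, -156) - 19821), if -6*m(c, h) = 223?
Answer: -371/118278 ≈ -0.0031367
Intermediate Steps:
Q = 100 (Q = ((3 + 2) + 5)² = (5 + 5)² = 10² = 100)
G(y) = 100 - y
Y(w, I) = 108 (Y(w, I) = 100 - 1*(-8) = 100 + 8 = 108)
m(c, h) = -223/6 (m(c, h) = -⅙*223 = -223/6)
(m(145, -107) + (23 + 2*38))/(Y(-28, -156) - 19821) = (-223/6 + (23 + 2*38))/(108 - 19821) = (-223/6 + (23 + 76))/(-19713) = (-223/6 + 99)*(-1/19713) = (371/6)*(-1/19713) = -371/118278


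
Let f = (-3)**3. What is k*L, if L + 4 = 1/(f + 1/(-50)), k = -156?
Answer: 850824/1351 ≈ 629.77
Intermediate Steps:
f = -27
L = -5454/1351 (L = -4 + 1/(-27 + 1/(-50)) = -4 + 1/(-27 - 1/50) = -4 + 1/(-1351/50) = -4 - 50/1351 = -5454/1351 ≈ -4.0370)
k*L = -156*(-5454/1351) = 850824/1351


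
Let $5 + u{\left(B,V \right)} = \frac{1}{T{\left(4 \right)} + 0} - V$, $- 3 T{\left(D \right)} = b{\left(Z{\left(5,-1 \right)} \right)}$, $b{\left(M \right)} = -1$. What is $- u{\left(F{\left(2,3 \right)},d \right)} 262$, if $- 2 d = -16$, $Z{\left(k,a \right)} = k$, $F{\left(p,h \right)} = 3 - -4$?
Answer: $2620$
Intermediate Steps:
$F{\left(p,h \right)} = 7$ ($F{\left(p,h \right)} = 3 + 4 = 7$)
$d = 8$ ($d = \left(- \frac{1}{2}\right) \left(-16\right) = 8$)
$T{\left(D \right)} = \frac{1}{3}$ ($T{\left(D \right)} = \left(- \frac{1}{3}\right) \left(-1\right) = \frac{1}{3}$)
$u{\left(B,V \right)} = -2 - V$ ($u{\left(B,V \right)} = -5 - \left(V - \frac{1}{\frac{1}{3} + 0}\right) = -5 - \left(-3 + V\right) = -2 - V$)
$- u{\left(F{\left(2,3 \right)},d \right)} 262 = - (-2 - 8) 262 = \left(-1\right) \left(-10\right) 262 = 10 \cdot 262 = 2620$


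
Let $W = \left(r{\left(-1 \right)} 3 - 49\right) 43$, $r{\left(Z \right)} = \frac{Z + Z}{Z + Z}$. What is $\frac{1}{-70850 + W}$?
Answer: $- \frac{1}{72828} \approx -1.3731 \cdot 10^{-5}$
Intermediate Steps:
$r{\left(Z \right)} = 1$ ($r{\left(Z \right)} = \frac{2 Z}{2 Z} = 2 Z \frac{1}{2 Z} = 1$)
$W = -1978$ ($W = \left(1 \cdot 3 - 49\right) 43 = \left(3 - 49\right) 43 = \left(-46\right) 43 = -1978$)
$\frac{1}{-70850 + W} = \frac{1}{-70850 - 1978} = \frac{1}{-72828} = - \frac{1}{72828}$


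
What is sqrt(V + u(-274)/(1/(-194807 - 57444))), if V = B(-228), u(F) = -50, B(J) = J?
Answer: sqrt(12612322) ≈ 3551.4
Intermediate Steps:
V = -228
sqrt(V + u(-274)/(1/(-194807 - 57444))) = sqrt(-228 - 50/(1/(-194807 - 57444))) = sqrt(-228 - 50/(1/(-252251))) = sqrt(-228 - 50/(-1/252251)) = sqrt(-228 - 50*(-252251)) = sqrt(-228 + 12612550) = sqrt(12612322)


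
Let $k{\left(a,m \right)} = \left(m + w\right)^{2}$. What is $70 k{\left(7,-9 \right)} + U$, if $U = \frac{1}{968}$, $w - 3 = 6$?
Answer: $\frac{1}{968} \approx 0.0010331$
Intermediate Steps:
$w = 9$ ($w = 3 + 6 = 9$)
$U = \frac{1}{968} \approx 0.0010331$
$k{\left(a,m \right)} = \left(9 + m\right)^{2}$ ($k{\left(a,m \right)} = \left(m + 9\right)^{2} = \left(9 + m\right)^{2}$)
$70 k{\left(7,-9 \right)} + U = 70 \left(9 - 9\right)^{2} + \frac{1}{968} = 70 \cdot 0^{2} + \frac{1}{968} = 70 \cdot 0 + \frac{1}{968} = 0 + \frac{1}{968} = \frac{1}{968}$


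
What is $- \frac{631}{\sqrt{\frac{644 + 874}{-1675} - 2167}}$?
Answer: $\frac{3155 i \sqrt{4965169}}{518749} \approx 13.552 i$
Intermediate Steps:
$- \frac{631}{\sqrt{\frac{644 + 874}{-1675} - 2167}} = - \frac{631}{\sqrt{1518 \left(- \frac{1}{1675}\right) - 2167}} = - \frac{631}{\sqrt{- \frac{1518}{1675} - 2167}} = - \frac{631}{\sqrt{- \frac{3631243}{1675}}} = - \frac{631}{\frac{7}{335} i \sqrt{4965169}} = - 631 \left(- \frac{5 i \sqrt{4965169}}{518749}\right) = \frac{3155 i \sqrt{4965169}}{518749}$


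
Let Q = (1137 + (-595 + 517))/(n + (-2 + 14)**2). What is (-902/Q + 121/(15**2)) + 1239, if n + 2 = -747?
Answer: 139378538/79425 ≈ 1754.8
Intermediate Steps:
n = -749 (n = -2 - 747 = -749)
Q = -1059/605 (Q = (1137 + (-595 + 517))/(-749 + (-2 + 14)**2) = (1137 - 78)/(-749 + 12**2) = 1059/(-749 + 144) = 1059/(-605) = 1059*(-1/605) = -1059/605 ≈ -1.7504)
(-902/Q + 121/(15**2)) + 1239 = (-902/(-1059/605) + 121/(15**2)) + 1239 = (-902*(-605/1059) + 121/225) + 1239 = (545710/1059 + 121*(1/225)) + 1239 = (545710/1059 + 121/225) + 1239 = 40970963/79425 + 1239 = 139378538/79425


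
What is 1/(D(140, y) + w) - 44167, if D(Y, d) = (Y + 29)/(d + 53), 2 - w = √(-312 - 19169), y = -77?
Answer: (-11660088*√161 + 5344231*I)/(11*(-11*I + 24*√161)) ≈ -44167.0 + 0.0071554*I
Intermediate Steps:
w = 2 - 11*I*√161 (w = 2 - √(-312 - 19169) = 2 - √(-19481) = 2 - 11*I*√161 ≈ 2.0 - 139.57*I)
D(Y, d) = (29 + Y)/(53 + d)
1/(D(140, y) + w) - 44167 = 1/((29 + 140)/(53 - 77) + (2 - 11*I*√161)) - 44167 = 1/(169/(-24) + (2 - 11*I*√161)) - 44167 = 1/(-1/24*169 + (2 - 11*I*√161)) - 44167 = 1/(-169/24 + (2 - 11*I*√161)) - 44167 = 1/(-121/24 - 11*I*√161) - 44167 = -44167 + 1/(-121/24 - 11*I*√161)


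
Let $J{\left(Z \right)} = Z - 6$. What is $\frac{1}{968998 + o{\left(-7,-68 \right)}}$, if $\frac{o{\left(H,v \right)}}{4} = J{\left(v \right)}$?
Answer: $\frac{1}{968702} \approx 1.0323 \cdot 10^{-6}$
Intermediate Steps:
$J{\left(Z \right)} = -6 + Z$
$o{\left(H,v \right)} = -24 + 4 v$ ($o{\left(H,v \right)} = 4 \left(-6 + v\right) = -24 + 4 v$)
$\frac{1}{968998 + o{\left(-7,-68 \right)}} = \frac{1}{968998 + \left(-24 + 4 \left(-68\right)\right)} = \frac{1}{968998 - 296} = \frac{1}{968702}$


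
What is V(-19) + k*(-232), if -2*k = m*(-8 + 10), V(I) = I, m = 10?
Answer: 2301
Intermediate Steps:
k = -10 (k = -5*(-8 + 10) = -5*2 = -½*20 = -10)
V(-19) + k*(-232) = -19 - 10*(-232) = -19 + 2320 = 2301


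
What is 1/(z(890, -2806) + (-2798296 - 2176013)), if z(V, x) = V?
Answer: -1/4973419 ≈ -2.0107e-7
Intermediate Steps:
1/(z(890, -2806) + (-2798296 - 2176013)) = 1/(890 + (-2798296 - 2176013)) = 1/(890 - 4974309) = 1/(-4973419) = -1/4973419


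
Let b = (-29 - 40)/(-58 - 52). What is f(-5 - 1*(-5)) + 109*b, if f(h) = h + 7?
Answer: 8291/110 ≈ 75.373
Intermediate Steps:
b = 69/110 (b = -69/(-110) = -69*(-1/110) = 69/110 ≈ 0.62727)
f(h) = 7 + h
f(-5 - 1*(-5)) + 109*b = (7 + (-5 - 1*(-5))) + 109*(69/110) = (7 + (-5 + 5)) + 7521/110 = (7 + 0) + 7521/110 = 7 + 7521/110 = 8291/110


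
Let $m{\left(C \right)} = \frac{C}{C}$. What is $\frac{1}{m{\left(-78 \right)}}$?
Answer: $1$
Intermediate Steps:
$m{\left(C \right)} = 1$
$\frac{1}{m{\left(-78 \right)}} = 1^{-1} = 1$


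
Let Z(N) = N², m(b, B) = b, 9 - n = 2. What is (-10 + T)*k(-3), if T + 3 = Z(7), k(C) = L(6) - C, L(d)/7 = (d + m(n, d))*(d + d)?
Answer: 39420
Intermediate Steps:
n = 7 (n = 9 - 1*2 = 9 - 2 = 7)
L(d) = 14*d*(7 + d) (L(d) = 7*((d + 7)*(d + d)) = 7*((7 + d)*(2*d)) = 7*(2*d*(7 + d)) = 14*d*(7 + d))
k(C) = 1092 - C (k(C) = 14*6*(7 + 6) - C = 14*6*13 - C = 1092 - C)
T = 46 (T = -3 + 7² = -3 + 49 = 46)
(-10 + T)*k(-3) = (-10 + 46)*(1092 - 1*(-3)) = 36*(1092 + 3) = 36*1095 = 39420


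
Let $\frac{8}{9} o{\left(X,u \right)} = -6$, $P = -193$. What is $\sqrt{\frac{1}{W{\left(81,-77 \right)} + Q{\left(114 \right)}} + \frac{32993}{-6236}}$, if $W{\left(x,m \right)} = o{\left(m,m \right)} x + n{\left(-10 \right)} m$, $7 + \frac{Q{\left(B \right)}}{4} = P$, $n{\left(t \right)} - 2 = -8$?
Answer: $\frac{i \sqrt{644349975345471}}{11034602} \approx 2.3004 i$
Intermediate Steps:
$n{\left(t \right)} = -6$ ($n{\left(t \right)} = 2 - 8 = -6$)
$o{\left(X,u \right)} = - \frac{27}{4}$ ($o{\left(X,u \right)} = \frac{9}{8} \left(-6\right) = - \frac{27}{4}$)
$Q{\left(B \right)} = -800$ ($Q{\left(B \right)} = -28 + 4 \left(-193\right) = -28 - 772 = -800$)
$W{\left(x,m \right)} = - 6 m - \frac{27 x}{4}$ ($W{\left(x,m \right)} = - \frac{27 x}{4} - 6 m = - 6 m - \frac{27 x}{4}$)
$\sqrt{\frac{1}{W{\left(81,-77 \right)} + Q{\left(114 \right)}} + \frac{32993}{-6236}} = \sqrt{\frac{1}{\left(\left(-6\right) \left(-77\right) - \frac{2187}{4}\right) - 800} + \frac{32993}{-6236}} = \sqrt{\frac{1}{\left(462 - \frac{2187}{4}\right) - 800} + 32993 \left(- \frac{1}{6236}\right)} = \sqrt{\frac{1}{- \frac{339}{4} - 800} - \frac{32993}{6236}} = \sqrt{\frac{1}{- \frac{3539}{4}} - \frac{32993}{6236}} = \sqrt{- \frac{4}{3539} - \frac{32993}{6236}} = \sqrt{- \frac{116787171}{22069204}} = \frac{i \sqrt{644349975345471}}{11034602}$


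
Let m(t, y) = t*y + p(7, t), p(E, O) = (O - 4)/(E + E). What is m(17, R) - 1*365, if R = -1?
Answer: -5335/14 ≈ -381.07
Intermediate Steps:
p(E, O) = (-4 + O)/(2*E) (p(E, O) = (-4 + O)/((2*E)) = (-4 + O)*(1/(2*E)) = (-4 + O)/(2*E))
m(t, y) = -2/7 + t/14 + t*y (m(t, y) = t*y + (1/2)*(-4 + t)/7 = t*y + (1/2)*(1/7)*(-4 + t) = t*y + (-2/7 + t/14) = -2/7 + t/14 + t*y)
m(17, R) - 1*365 = (-2/7 + (1/14)*17 + 17*(-1)) - 1*365 = (-2/7 + 17/14 - 17) - 365 = -225/14 - 365 = -5335/14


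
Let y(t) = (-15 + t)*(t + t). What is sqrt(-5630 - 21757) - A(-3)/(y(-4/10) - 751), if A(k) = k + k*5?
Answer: -450/18467 + 3*I*sqrt(3043) ≈ -0.024368 + 165.49*I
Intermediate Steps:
A(k) = 6*k (A(k) = k + 5*k = 6*k)
y(t) = 2*t*(-15 + t) (y(t) = (-15 + t)*(2*t) = 2*t*(-15 + t))
sqrt(-5630 - 21757) - A(-3)/(y(-4/10) - 751) = sqrt(-5630 - 21757) - 6*(-3)/(2*(-4/10)*(-15 - 4/10) - 751) = sqrt(-27387) - (-18)/(2*(-4*1/10)*(-15 - 4*1/10) - 751) = 3*I*sqrt(3043) - (-18)/(2*(-2/5)*(-15 - 2/5) - 751) = 3*I*sqrt(3043) - (-18)/(2*(-2/5)*(-77/5) - 751) = 3*I*sqrt(3043) - (-18)/(308/25 - 751) = 3*I*sqrt(3043) - (-18)/(-18467/25) = 3*I*sqrt(3043) - (-18)*(-25)/18467 = 3*I*sqrt(3043) - 1*450/18467 = 3*I*sqrt(3043) - 450/18467 = -450/18467 + 3*I*sqrt(3043)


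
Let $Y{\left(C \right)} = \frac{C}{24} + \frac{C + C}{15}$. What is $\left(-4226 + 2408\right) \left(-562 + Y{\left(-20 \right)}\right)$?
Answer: $1028079$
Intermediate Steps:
$Y{\left(C \right)} = \frac{7 C}{40}$ ($Y{\left(C \right)} = C \frac{1}{24} + 2 C \frac{1}{15} = \frac{C}{24} + \frac{2 C}{15} = \frac{7 C}{40}$)
$\left(-4226 + 2408\right) \left(-562 + Y{\left(-20 \right)}\right) = \left(-4226 + 2408\right) \left(-562 + \frac{7}{40} \left(-20\right)\right) = - 1818 \left(-562 - \frac{7}{2}\right) = \left(-1818\right) \left(- \frac{1131}{2}\right) = 1028079$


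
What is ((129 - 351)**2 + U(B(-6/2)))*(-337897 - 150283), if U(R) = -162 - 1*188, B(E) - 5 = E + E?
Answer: -23888600120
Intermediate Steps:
B(E) = 5 + 2*E (B(E) = 5 + (E + E) = 5 + 2*E)
U(R) = -350 (U(R) = -162 - 188 = -350)
((129 - 351)**2 + U(B(-6/2)))*(-337897 - 150283) = ((129 - 351)**2 - 350)*(-337897 - 150283) = ((-222)**2 - 350)*(-488180) = (49284 - 350)*(-488180) = 48934*(-488180) = -23888600120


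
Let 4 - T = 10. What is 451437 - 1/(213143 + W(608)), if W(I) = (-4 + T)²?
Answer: 96265780190/213243 ≈ 4.5144e+5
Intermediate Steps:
T = -6 (T = 4 - 1*10 = 4 - 10 = -6)
W(I) = 100 (W(I) = (-4 - 6)² = (-10)² = 100)
451437 - 1/(213143 + W(608)) = 451437 - 1/(213143 + 100) = 451437 - 1/213243 = 96265780190/213243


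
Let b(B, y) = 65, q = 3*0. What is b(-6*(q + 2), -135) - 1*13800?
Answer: -13735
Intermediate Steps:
q = 0
b(-6*(q + 2), -135) - 1*13800 = 65 - 1*13800 = 65 - 13800 = -13735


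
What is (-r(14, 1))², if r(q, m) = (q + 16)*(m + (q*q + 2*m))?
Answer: 35640900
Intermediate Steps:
r(q, m) = (16 + q)*(q² + 3*m) (r(q, m) = (16 + q)*(m + (q² + 2*m)) = (16 + q)*(q² + 3*m))
(-r(14, 1))² = (-(14³ + 16*14² + 48*1 + 3*1*14))² = (-(2744 + 16*196 + 48 + 42))² = (-(2744 + 3136 + 48 + 42))² = (-1*5970)² = (-5970)² = 35640900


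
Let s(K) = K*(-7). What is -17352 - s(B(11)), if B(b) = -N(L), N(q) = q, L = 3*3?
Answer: -17415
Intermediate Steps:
L = 9
B(b) = -9 (B(b) = -1*9 = -9)
s(K) = -7*K
-17352 - s(B(11)) = -17352 - (-7)*(-9) = -17352 - 1*63 = -17352 - 63 = -17415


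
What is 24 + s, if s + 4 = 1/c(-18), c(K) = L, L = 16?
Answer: 321/16 ≈ 20.063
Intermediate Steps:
c(K) = 16
s = -63/16 (s = -4 + 1/16 = -63/16 ≈ -3.9375)
24 + s = 24 - 63/16 = 321/16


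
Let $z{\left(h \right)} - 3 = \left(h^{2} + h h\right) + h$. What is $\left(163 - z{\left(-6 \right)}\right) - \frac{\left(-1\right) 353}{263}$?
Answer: $\frac{25075}{263} \approx 95.342$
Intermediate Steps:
$z{\left(h \right)} = 3 + h + 2 h^{2}$ ($z{\left(h \right)} = 3 + \left(\left(h^{2} + h h\right) + h\right) = 3 + \left(\left(h^{2} + h^{2}\right) + h\right) = 3 + \left(2 h^{2} + h\right) = 3 + \left(h + 2 h^{2}\right) = 3 + h + 2 h^{2}$)
$\left(163 - z{\left(-6 \right)}\right) - \frac{\left(-1\right) 353}{263} = \left(163 - \left(3 - 6 + 2 \left(-6\right)^{2}\right)\right) - \frac{\left(-1\right) 353}{263} = \left(163 - \left(3 - 6 + 2 \cdot 36\right)\right) - \left(-353\right) \frac{1}{263} = \left(163 - \left(3 - 6 + 72\right)\right) - - \frac{353}{263} = \left(163 - 69\right) + \frac{353}{263} = 94 + \frac{353}{263} = \frac{25075}{263}$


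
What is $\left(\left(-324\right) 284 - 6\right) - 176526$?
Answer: $-268548$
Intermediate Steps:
$\left(\left(-324\right) 284 - 6\right) - 176526 = \left(-92016 - 6\right) - 176526 = -92022 - 176526 = -268548$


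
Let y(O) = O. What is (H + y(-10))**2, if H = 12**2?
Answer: 17956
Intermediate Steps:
H = 144
(H + y(-10))**2 = (144 - 10)**2 = 134**2 = 17956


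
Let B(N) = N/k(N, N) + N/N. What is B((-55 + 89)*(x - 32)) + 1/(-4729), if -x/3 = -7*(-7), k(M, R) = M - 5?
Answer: 57578942/28804339 ≈ 1.9990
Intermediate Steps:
k(M, R) = -5 + M
x = -147 (x = -(-21)*(-7) = -3*49 = -147)
B(N) = 1 + N/(-5 + N) (B(N) = N/(-5 + N) + N/N = N/(-5 + N) + 1 = 1 + N/(-5 + N))
B((-55 + 89)*(x - 32)) + 1/(-4729) = (-5 + 2*((-55 + 89)*(-147 - 32)))/(-5 + (-55 + 89)*(-147 - 32)) + 1/(-4729) = (-5 + 2*(34*(-179)))/(-5 + 34*(-179)) - 1/4729 = (-5 + 2*(-6086))/(-5 - 6086) - 1/4729 = (-5 - 12172)/(-6091) - 1/4729 = -1/6091*(-12177) - 1/4729 = 12177/6091 - 1/4729 = 57578942/28804339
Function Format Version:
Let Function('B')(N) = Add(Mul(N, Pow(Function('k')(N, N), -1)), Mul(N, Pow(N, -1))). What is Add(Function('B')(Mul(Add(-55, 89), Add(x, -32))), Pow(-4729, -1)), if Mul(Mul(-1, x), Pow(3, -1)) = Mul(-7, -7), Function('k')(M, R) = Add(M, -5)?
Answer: Rational(57578942, 28804339) ≈ 1.9990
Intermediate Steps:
Function('k')(M, R) = Add(-5, M)
x = -147 (x = Mul(-3, Mul(-7, -7)) = Mul(-3, 49) = -147)
Function('B')(N) = Add(1, Mul(N, Pow(Add(-5, N), -1))) (Function('B')(N) = Add(Mul(N, Pow(Add(-5, N), -1)), Mul(N, Pow(N, -1))) = Add(Mul(N, Pow(Add(-5, N), -1)), 1) = Add(1, Mul(N, Pow(Add(-5, N), -1))))
Add(Function('B')(Mul(Add(-55, 89), Add(x, -32))), Pow(-4729, -1)) = Add(Mul(Pow(Add(-5, Mul(Add(-55, 89), Add(-147, -32))), -1), Add(-5, Mul(2, Mul(Add(-55, 89), Add(-147, -32))))), Pow(-4729, -1)) = Add(Mul(Pow(Add(-5, Mul(34, -179)), -1), Add(-5, Mul(2, Mul(34, -179)))), Rational(-1, 4729)) = Add(Mul(Pow(Add(-5, -6086), -1), Add(-5, Mul(2, -6086))), Rational(-1, 4729)) = Add(Mul(Pow(-6091, -1), Add(-5, -12172)), Rational(-1, 4729)) = Add(Mul(Rational(-1, 6091), -12177), Rational(-1, 4729)) = Add(Rational(12177, 6091), Rational(-1, 4729)) = Rational(57578942, 28804339)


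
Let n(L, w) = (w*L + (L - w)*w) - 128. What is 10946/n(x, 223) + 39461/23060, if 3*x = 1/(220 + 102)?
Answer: 207083122327/138825281620 ≈ 1.4917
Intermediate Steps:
x = 1/966 (x = 1/(3*(220 + 102)) = (⅓)/322 = (⅓)*(1/322) = 1/966 ≈ 0.0010352)
n(L, w) = -128 + L*w + w*(L - w) (n(L, w) = (L*w + w*(L - w)) - 128 = -128 + L*w + w*(L - w))
10946/n(x, 223) + 39461/23060 = 10946/(-128 - 1*223² + 2*(1/966)*223) + 39461/23060 = 10946/(-128 - 1*49729 + 223/483) + 39461*(1/23060) = 10946/(-128 - 49729 + 223/483) + 39461/23060 = 10946/(-24080708/483) + 39461/23060 = 10946*(-483/24080708) + 39461/23060 = -2643459/12040354 + 39461/23060 = 207083122327/138825281620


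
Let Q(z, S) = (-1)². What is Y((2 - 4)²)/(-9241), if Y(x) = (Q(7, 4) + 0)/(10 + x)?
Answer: -1/129374 ≈ -7.7295e-6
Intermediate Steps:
Q(z, S) = 1
Y(x) = 1/(10 + x) (Y(x) = (1 + 0)/(10 + x) = 1/(10 + x))
Y((2 - 4)²)/(-9241) = 1/((10 + (2 - 4)²)*(-9241)) = -1/9241/(10 + (-2)²) = -1/9241/(10 + 4) = -1/9241/14 = (1/14)*(-1/9241) = -1/129374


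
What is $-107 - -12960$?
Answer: $12853$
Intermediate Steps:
$-107 - -12960 = -107 + 12960 = 12853$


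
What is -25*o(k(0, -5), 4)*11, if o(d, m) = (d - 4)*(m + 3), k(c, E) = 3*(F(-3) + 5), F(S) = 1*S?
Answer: -3850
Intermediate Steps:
F(S) = S
k(c, E) = 6 (k(c, E) = 3*(-3 + 5) = 3*2 = 6)
o(d, m) = (-4 + d)*(3 + m)
-25*o(k(0, -5), 4)*11 = -25*(-12 - 4*4 + 3*6 + 6*4)*11 = -25*(-12 - 16 + 18 + 24)*11 = -25*14*11 = -350*11 = -3850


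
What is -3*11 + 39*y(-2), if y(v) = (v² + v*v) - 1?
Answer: 240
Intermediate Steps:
y(v) = -1 + 2*v² (y(v) = (v² + v²) - 1 = 2*v² - 1 = -1 + 2*v²)
-3*11 + 39*y(-2) = -3*11 + 39*(-1 + 2*(-2)²) = -33 + 39*(-1 + 2*4) = -33 + 39*(-1 + 8) = -33 + 39*7 = -33 + 273 = 240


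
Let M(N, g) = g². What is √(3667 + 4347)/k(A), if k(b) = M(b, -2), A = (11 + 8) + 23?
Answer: √8014/4 ≈ 22.380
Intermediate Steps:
A = 42 (A = 19 + 23 = 42)
k(b) = 4 (k(b) = (-2)² = 4)
√(3667 + 4347)/k(A) = √(3667 + 4347)/4 = √8014*(¼) = √8014/4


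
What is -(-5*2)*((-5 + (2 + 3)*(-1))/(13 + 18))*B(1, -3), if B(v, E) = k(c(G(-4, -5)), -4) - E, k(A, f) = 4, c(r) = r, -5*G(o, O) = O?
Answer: -700/31 ≈ -22.581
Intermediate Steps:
G(o, O) = -O/5
B(v, E) = 4 - E
-(-5*2)*((-5 + (2 + 3)*(-1))/(13 + 18))*B(1, -3) = -(-5*2)*((-5 + (2 + 3)*(-1))/(13 + 18))*(4 - 1*(-3)) = -(-10*(-5 + 5*(-1))/31)*(4 + 3) = -(-10*(-5 - 5)/31)*7 = -(-(-100)/31)*7 = -(-10*(-10/31))*7 = -100*7/31 = -1*700/31 = -700/31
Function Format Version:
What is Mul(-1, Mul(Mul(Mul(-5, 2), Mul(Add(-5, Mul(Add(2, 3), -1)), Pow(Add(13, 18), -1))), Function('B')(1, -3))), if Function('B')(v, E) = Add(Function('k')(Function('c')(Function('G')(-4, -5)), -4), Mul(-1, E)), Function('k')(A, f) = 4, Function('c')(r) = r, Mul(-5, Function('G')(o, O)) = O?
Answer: Rational(-700, 31) ≈ -22.581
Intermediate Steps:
Function('G')(o, O) = Mul(Rational(-1, 5), O)
Function('B')(v, E) = Add(4, Mul(-1, E))
Mul(-1, Mul(Mul(Mul(-5, 2), Mul(Add(-5, Mul(Add(2, 3), -1)), Pow(Add(13, 18), -1))), Function('B')(1, -3))) = Mul(-1, Mul(Mul(Mul(-5, 2), Mul(Add(-5, Mul(Add(2, 3), -1)), Pow(Add(13, 18), -1))), Add(4, Mul(-1, -3)))) = Mul(-1, Mul(Mul(-10, Mul(Add(-5, Mul(5, -1)), Pow(31, -1))), Add(4, 3))) = Mul(-1, Mul(Mul(-10, Mul(Add(-5, -5), Rational(1, 31))), 7)) = Mul(-1, Mul(Mul(-10, Mul(-10, Rational(1, 31))), 7)) = Mul(-1, Mul(Mul(-10, Rational(-10, 31)), 7)) = Mul(-1, Mul(Rational(100, 31), 7)) = Mul(-1, Rational(700, 31)) = Rational(-700, 31)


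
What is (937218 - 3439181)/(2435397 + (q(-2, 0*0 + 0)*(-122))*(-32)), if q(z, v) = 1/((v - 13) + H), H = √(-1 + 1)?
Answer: -1414153/1376359 ≈ -1.0275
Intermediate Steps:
H = 0 (H = √0 = 0)
q(z, v) = 1/(-13 + v) (q(z, v) = 1/((v - 13) + 0) = 1/((-13 + v) + 0) = 1/(-13 + v))
(937218 - 3439181)/(2435397 + (q(-2, 0*0 + 0)*(-122))*(-32)) = (937218 - 3439181)/(2435397 + (-122/(-13 + (0*0 + 0)))*(-32)) = -2501963/(2435397 + (-122/(-13 + (0 + 0)))*(-32)) = -2501963/(2435397 + (-122/(-13 + 0))*(-32)) = -2501963/(2435397 + (-122/(-13))*(-32)) = -2501963/(2435397 - 1/13*(-122)*(-32)) = -2501963/(2435397 + (122/13)*(-32)) = -2501963/(2435397 - 3904/13) = -2501963/31656257/13 = -2501963*13/31656257 = -1414153/1376359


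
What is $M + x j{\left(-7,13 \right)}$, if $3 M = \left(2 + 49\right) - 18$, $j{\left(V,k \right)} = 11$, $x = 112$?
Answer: $1243$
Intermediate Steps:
$M = 11$ ($M = \frac{\left(2 + 49\right) - 18}{3} = \frac{51 - 18}{3} = \frac{1}{3} \cdot 33 = 11$)
$M + x j{\left(-7,13 \right)} = 11 + 112 \cdot 11 = 11 + 1232 = 1243$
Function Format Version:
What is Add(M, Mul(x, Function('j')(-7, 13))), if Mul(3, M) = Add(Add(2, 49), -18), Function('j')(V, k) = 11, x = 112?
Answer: 1243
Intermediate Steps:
M = 11 (M = Mul(Rational(1, 3), Add(Add(2, 49), -18)) = Mul(Rational(1, 3), Add(51, -18)) = Mul(Rational(1, 3), 33) = 11)
Add(M, Mul(x, Function('j')(-7, 13))) = Add(11, Mul(112, 11)) = Add(11, 1232) = 1243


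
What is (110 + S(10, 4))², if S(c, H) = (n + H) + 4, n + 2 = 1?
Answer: 13689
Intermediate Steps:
n = -1 (n = -2 + 1 = -1)
S(c, H) = 3 + H (S(c, H) = (-1 + H) + 4 = 3 + H)
(110 + S(10, 4))² = (110 + (3 + 4))² = (110 + 7)² = 117² = 13689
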